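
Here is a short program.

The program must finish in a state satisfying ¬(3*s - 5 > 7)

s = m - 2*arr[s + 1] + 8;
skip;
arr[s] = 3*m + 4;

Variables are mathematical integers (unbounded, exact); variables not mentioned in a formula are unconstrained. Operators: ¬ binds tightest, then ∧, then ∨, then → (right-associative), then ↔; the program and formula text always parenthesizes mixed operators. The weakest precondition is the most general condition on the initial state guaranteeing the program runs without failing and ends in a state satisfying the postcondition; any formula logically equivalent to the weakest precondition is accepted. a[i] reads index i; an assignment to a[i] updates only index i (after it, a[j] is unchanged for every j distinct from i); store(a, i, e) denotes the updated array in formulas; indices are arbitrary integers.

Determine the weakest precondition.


Working backward. After the program, the postcondition ¬(3*s - 5 > 7) must hold; in canonical form it is ¬(3*s > 12).
Before arr[s] := 3*m + 4: ¬(3*s > 12)
Before skip: ¬(3*s > 12)
Before s := m - 2*arr[s + 1] + 8: ¬(3*m > 6*arr[s + 1] - 12)
Answer: WP = ¬(3*m > 6*arr[s + 1] - 12)


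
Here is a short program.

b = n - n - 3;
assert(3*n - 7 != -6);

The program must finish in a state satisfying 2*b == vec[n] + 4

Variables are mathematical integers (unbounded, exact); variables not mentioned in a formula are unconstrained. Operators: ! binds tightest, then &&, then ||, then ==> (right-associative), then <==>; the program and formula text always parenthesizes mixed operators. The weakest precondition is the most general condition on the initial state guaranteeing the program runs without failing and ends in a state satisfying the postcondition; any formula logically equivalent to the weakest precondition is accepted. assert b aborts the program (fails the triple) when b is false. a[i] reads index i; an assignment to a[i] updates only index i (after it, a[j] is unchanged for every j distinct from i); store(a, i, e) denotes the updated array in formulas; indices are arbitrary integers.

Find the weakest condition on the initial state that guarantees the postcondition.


Working backward. After the program, 2*b == vec[n] + 4 must hold.
Before assert 3*n - 7 != -6: 3*n != 1 && 2*b == vec[n] + 4
Before b := n - n - 3: 3*n != 1 && vec[n] == -10
Answer: WP = 3*n != 1 && vec[n] == -10


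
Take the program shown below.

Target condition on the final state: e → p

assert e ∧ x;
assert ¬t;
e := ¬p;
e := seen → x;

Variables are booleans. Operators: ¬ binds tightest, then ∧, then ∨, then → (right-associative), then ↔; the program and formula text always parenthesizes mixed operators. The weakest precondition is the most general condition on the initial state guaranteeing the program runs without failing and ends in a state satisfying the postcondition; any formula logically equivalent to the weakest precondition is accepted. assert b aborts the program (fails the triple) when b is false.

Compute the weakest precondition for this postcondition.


Working backward. After the program, e → p must hold.
Before e := seen → x: (seen → x) → p
Before e := ¬p: (seen → x) → p
Before assert ¬t: (¬t) ∧ ((seen → x) → p)
Before assert e ∧ x: e ∧ x ∧ (¬t) ∧ ((seen → x) → p)
Answer: WP = e ∧ x ∧ (¬t) ∧ ((seen → x) → p)


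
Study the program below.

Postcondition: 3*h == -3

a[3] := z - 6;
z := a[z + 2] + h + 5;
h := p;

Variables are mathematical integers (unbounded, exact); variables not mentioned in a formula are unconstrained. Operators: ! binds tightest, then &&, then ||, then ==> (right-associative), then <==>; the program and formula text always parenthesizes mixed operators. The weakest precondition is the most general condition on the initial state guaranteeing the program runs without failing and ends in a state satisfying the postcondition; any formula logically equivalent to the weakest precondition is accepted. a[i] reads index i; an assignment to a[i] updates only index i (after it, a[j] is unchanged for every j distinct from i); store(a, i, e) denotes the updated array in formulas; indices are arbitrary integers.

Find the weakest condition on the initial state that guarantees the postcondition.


Working backward. After the program, 3*h == -3 must hold.
Before h := p: 3*p == -3
Before z := a[z + 2] + h + 5: 3*p == -3
Before a[3] := z - 6: 3*p == -3
Answer: WP = 3*p == -3


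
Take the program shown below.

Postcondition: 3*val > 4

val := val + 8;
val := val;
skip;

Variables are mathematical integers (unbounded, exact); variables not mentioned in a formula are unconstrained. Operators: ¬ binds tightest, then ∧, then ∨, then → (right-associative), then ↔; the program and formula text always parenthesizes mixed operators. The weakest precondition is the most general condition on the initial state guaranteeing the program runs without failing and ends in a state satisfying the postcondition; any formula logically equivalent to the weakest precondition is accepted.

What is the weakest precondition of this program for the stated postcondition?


Working backward. After the program, 3*val > 4 must hold.
Before skip: 3*val > 4
Before val := val: 3*val > 4
Before val := val + 8: 3*val > -20
Answer: WP = 3*val > -20


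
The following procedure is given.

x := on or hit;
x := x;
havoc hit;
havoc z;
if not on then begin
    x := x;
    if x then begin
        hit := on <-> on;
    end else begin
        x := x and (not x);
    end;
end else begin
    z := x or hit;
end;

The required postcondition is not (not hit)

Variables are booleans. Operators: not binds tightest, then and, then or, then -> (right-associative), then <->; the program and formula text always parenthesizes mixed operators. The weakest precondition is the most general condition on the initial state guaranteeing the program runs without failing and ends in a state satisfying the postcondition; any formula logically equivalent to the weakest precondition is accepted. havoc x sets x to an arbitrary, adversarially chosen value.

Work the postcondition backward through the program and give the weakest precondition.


Working backward. After the program, the postcondition not (not hit) must hold; in canonical form it is hit.
Then branch requires (not x) -> hit; else branch requires hit.
Before the if: ((not on) -> ((not x) -> hit)) and (on -> hit)
Before havoc z: ((not on) -> ((not x) -> hit)) and (on -> hit)
Before havoc hit: ((not on) -> x) and (not on)
Before x := x: ((not on) -> x) and (not on)
Before x := on or hit: ((not on) -> (on or hit)) and (not on)
Answer: WP = ((not on) -> (on or hit)) and (not on)


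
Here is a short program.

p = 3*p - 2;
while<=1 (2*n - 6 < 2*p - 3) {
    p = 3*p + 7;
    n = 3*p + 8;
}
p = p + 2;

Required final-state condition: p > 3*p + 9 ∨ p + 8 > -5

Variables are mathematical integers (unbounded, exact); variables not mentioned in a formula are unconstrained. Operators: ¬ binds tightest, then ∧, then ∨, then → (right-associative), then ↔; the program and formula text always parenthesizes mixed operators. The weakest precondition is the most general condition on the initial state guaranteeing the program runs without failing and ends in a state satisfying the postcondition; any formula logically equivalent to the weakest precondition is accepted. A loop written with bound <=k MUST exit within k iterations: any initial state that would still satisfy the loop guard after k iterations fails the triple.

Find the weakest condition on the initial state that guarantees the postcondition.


Working backward. After the program, the postcondition p > 3*p + 9 ∨ p + 8 > -5 must hold; in canonical form it is 2*p < -9 ∨ p > -13.
Before p := p + 2: 2*p < -13 ∨ p > -15
Before the loop (bound <=1), unroll the exhaustion recursion (WP_0 = exit-now case; WP_j = one more guarded iteration, up to j = 1):
  WP_0: (¬(2*n < 2*p + 3)) ∧ (2*p < -13 ∨ p > -15)
  WP_1: (2*n < 2*p + 3 → ((¬(12*p < -41)) ∧ (6*p < -27 ∨ 3*p > -22))) ∧ ((¬(2*n < 2*p + 3)) → (2*p < -13 ∨ p > -15))
So before the loop: (2*n < 2*p + 3 → ((¬(12*p < -41)) ∧ (6*p < -27 ∨ 3*p > -22))) ∧ ((¬(2*n < 2*p + 3)) → (2*p < -13 ∨ p > -15))
Before p := 3*p - 2: (2*n < 6*p - 1 → ((¬(36*p < -17)) ∧ (18*p < -15 ∨ 9*p > -16))) ∧ ((¬(2*n < 6*p - 1)) → (6*p < -9 ∨ 3*p > -13))
Answer: WP = (2*n < 6*p - 1 → ((¬(36*p < -17)) ∧ (18*p < -15 ∨ 9*p > -16))) ∧ ((¬(2*n < 6*p - 1)) → (6*p < -9 ∨ 3*p > -13))


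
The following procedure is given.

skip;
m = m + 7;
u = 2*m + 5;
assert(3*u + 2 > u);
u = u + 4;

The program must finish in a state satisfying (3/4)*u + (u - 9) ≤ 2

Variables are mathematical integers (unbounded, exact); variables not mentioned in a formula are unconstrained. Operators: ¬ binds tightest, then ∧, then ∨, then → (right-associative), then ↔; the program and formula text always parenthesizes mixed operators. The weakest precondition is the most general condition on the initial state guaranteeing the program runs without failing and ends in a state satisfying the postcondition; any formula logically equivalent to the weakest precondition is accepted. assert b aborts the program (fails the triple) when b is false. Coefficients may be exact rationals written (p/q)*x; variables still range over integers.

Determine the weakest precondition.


Working backward. After the program, the postcondition (3/4)*u + (u - 9) ≤ 2 must hold; in canonical form it is (7/4)*u ≤ 11.
Before u := u + 4: (7/4)*u ≤ 4
Before assert 3*u + 2 > u: 2*u > -2 ∧ (7/4)*u ≤ 4
Before u := 2*m + 5: 4*m > -12 ∧ (7/2)*m ≤ -19/4
Before m := m + 7: 4*m > -40 ∧ (7/2)*m ≤ -117/4
Before skip: 4*m > -40 ∧ (7/2)*m ≤ -117/4
Answer: WP = 4*m > -40 ∧ (7/2)*m ≤ -117/4


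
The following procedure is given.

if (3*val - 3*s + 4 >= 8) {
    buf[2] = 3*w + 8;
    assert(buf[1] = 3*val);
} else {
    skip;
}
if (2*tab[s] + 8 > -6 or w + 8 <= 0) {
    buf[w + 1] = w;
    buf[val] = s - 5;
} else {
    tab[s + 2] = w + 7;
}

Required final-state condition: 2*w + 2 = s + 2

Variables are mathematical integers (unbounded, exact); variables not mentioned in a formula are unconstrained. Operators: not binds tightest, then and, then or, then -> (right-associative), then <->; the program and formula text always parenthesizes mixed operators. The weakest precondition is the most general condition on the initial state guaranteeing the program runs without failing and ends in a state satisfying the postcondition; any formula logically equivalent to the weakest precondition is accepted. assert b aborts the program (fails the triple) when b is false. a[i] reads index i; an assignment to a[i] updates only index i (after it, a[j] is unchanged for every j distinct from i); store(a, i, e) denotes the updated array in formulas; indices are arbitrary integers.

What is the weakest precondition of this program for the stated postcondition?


Working backward. After the program, the postcondition 2*w + 2 = s + 2 must hold; in canonical form it is 2*w = s.
Then branch requires 2*w = s; else branch requires 2*w = s.
Before the if: ((2*tab[s] > -14 or w <= -8) -> 2*w = s) and ((not (2*tab[s] > -14 or w <= -8)) -> 2*w = s)
Then branch requires buf[1] = 3*val and ((2*tab[s] > -14 or w <= -8) -> 2*w = s) and ((not (2*tab[s] > -14 or w <= -8)) -> 2*w = s); else branch requires ((2*tab[s] > -14 or w <= -8) -> 2*w = s) and ((not (2*tab[s] > -14 or w <= -8)) -> 2*w = s).
Before the if: (3*val >= 3*s + 4 -> (buf[1] = 3*val and ((2*tab[s] > -14 or w <= -8) -> 2*w = s) and ((not (2*tab[s] > -14 or w <= -8)) -> 2*w = s))) and ((not (3*val >= 3*s + 4)) -> (((2*tab[s] > -14 or w <= -8) -> 2*w = s) and ((not (2*tab[s] > -14 or w <= -8)) -> 2*w = s)))
Answer: WP = (3*val >= 3*s + 4 -> (buf[1] = 3*val and ((2*tab[s] > -14 or w <= -8) -> 2*w = s) and ((not (2*tab[s] > -14 or w <= -8)) -> 2*w = s))) and ((not (3*val >= 3*s + 4)) -> (((2*tab[s] > -14 or w <= -8) -> 2*w = s) and ((not (2*tab[s] > -14 or w <= -8)) -> 2*w = s)))


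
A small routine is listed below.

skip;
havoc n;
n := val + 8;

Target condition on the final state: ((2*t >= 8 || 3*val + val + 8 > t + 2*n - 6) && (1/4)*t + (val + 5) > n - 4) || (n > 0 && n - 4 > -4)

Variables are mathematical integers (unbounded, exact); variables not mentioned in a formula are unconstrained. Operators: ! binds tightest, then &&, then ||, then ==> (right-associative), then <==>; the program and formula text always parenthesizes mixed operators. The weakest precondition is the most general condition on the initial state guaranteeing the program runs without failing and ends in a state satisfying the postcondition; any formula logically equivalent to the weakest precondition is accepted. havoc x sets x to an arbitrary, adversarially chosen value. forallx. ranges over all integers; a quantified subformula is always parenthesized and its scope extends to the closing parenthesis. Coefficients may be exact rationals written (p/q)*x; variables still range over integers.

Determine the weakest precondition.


Working backward. After the program, the postcondition ((2*t >= 8 || 3*val + val + 8 > t + 2*n - 6) && (1/4)*t + (val + 5) > n - 4) || (n > 0 && n - 4 > -4) must hold; in canonical form it is ((2*t >= 8 || 4*val > 2*n + t - 14) && (1/4)*t + val > n - 9) || n > 0.
Before n := val + 8: ((2*t >= 8 || 2*val > t + 2) && (1/4)*t > -1) || val > -8
Before havoc n: ((2*t >= 8 || 2*val > t + 2) && (1/4)*t > -1) || val > -8
Before skip: ((2*t >= 8 || 2*val > t + 2) && (1/4)*t > -1) || val > -8
Answer: WP = ((2*t >= 8 || 2*val > t + 2) && (1/4)*t > -1) || val > -8


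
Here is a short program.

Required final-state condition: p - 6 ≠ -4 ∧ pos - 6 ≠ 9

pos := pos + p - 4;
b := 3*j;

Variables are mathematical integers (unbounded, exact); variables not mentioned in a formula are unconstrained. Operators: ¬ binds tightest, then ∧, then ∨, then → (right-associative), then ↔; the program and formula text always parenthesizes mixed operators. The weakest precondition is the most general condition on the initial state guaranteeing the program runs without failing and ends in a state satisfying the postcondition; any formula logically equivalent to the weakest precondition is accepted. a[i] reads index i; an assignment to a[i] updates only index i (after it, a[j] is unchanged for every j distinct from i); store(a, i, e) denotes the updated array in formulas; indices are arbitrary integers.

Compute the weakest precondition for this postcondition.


Working backward. After the program, the postcondition p - 6 ≠ -4 ∧ pos - 6 ≠ 9 must hold; in canonical form it is p ≠ 2 ∧ pos ≠ 15.
Before b := 3*j: p ≠ 2 ∧ pos ≠ 15
Before pos := pos + p - 4: p ≠ 2 ∧ p + pos ≠ 19
Answer: WP = p ≠ 2 ∧ p + pos ≠ 19


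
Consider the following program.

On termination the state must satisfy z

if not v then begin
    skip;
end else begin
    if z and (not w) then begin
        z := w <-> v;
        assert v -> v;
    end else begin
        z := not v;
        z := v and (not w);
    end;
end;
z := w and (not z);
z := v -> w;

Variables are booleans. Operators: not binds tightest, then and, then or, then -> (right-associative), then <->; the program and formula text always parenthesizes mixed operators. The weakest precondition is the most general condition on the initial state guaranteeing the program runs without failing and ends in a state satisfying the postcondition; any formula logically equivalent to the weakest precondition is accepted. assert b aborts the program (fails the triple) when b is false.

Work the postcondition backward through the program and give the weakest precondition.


Working backward. After the program, z must hold.
Before z := v -> w: v -> w
Before z := w and (not z): v -> w
Then branch requires v -> w; else branch requires ((z and (not w)) -> (v -> w)) and ((not (z and (not w))) -> (v -> w)).
Before the if: ((not v) -> (v -> w)) and (v -> (((z and (not w)) -> (v -> w)) and ((not (z and (not w))) -> (v -> w))))
Answer: WP = ((not v) -> (v -> w)) and (v -> (((z and (not w)) -> (v -> w)) and ((not (z and (not w))) -> (v -> w))))


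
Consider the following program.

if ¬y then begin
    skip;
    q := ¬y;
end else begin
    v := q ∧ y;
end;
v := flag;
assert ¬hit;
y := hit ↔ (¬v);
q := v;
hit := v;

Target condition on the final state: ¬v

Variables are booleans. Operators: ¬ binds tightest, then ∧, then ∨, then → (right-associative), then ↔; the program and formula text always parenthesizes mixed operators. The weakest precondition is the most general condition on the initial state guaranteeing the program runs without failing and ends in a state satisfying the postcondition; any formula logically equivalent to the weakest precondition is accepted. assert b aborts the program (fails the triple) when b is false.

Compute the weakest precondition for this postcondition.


Working backward. After the program, ¬v must hold.
Before hit := v: ¬v
Before q := v: ¬v
Before y := hit ↔ (¬v): ¬v
Before assert ¬hit: (¬hit) ∧ (¬v)
Before v := flag: (¬hit) ∧ (¬flag)
Then branch requires (¬hit) ∧ (¬flag); else branch requires (¬hit) ∧ (¬flag).
Before the if: ((¬y) → ((¬hit) ∧ (¬flag))) ∧ (y → ((¬hit) ∧ (¬flag)))
Answer: WP = ((¬y) → ((¬hit) ∧ (¬flag))) ∧ (y → ((¬hit) ∧ (¬flag)))


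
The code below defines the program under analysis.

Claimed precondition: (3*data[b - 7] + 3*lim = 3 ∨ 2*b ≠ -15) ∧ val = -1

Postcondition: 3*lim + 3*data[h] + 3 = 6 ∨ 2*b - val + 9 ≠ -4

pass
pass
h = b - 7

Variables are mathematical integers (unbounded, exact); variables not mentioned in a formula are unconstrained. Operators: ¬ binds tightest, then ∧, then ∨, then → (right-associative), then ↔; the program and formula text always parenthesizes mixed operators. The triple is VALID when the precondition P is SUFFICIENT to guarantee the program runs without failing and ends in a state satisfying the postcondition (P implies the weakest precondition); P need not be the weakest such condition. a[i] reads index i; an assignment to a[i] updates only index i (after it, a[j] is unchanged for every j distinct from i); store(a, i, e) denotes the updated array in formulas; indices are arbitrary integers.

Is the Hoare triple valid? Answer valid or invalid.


Working backward. After the program, the postcondition 3*lim + 3*data[h] + 3 = 6 ∨ 2*b - val + 9 ≠ -4 must hold; in canonical form it is 3*data[h] + 3*lim = 3 ∨ 2*b ≠ val - 13.
Before h := b - 7: 3*data[b - 7] + 3*lim = 3 ∨ 2*b ≠ val - 13
Before skip: 3*data[b - 7] + 3*lim = 3 ∨ 2*b ≠ val - 13
Before skip: 3*data[b - 7] + 3*lim = 3 ∨ 2*b ≠ val - 13
The weakest precondition is 3*data[b - 7] + 3*lim = 3 ∨ 2*b ≠ val - 13.
Check whether (3*data[b - 7] + 3*lim = 3 ∨ 2*b ≠ -15) ∧ val = -1 implies it.
Countermodel: at the initial state b = -7, data = {[-14] = 0, elsewhere 0}, lim = 2, val = -1, the precondition holds but the weakest precondition fails.
Answer: invalid


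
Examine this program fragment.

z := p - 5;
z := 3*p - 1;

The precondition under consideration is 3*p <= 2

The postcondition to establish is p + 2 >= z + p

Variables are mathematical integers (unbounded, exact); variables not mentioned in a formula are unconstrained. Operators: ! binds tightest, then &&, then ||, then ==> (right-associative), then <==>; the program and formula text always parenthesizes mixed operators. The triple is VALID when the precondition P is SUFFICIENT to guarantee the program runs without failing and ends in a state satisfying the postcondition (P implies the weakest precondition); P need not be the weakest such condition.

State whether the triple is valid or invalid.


Working backward. After the program, the postcondition p + 2 >= z + p must hold; in canonical form it is z <= 2.
Before z := 3*p - 1: 3*p <= 3
Before z := p - 5: 3*p <= 3
The weakest precondition is 3*p <= 3.
Check whether 3*p <= 2 implies it.
Every state satisfying the precondition satisfies the weakest precondition: the implication holds.
Answer: valid


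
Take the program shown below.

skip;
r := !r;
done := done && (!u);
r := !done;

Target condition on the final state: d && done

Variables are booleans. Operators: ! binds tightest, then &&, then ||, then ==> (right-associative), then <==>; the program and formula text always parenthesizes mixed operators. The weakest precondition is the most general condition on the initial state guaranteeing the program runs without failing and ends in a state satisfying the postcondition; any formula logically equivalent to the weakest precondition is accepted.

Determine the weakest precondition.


Working backward. After the program, d && done must hold.
Before r := !done: d && done
Before done := done && (!u): d && done && (!u)
Before r := !r: d && done && (!u)
Before skip: d && done && (!u)
Answer: WP = d && done && (!u)


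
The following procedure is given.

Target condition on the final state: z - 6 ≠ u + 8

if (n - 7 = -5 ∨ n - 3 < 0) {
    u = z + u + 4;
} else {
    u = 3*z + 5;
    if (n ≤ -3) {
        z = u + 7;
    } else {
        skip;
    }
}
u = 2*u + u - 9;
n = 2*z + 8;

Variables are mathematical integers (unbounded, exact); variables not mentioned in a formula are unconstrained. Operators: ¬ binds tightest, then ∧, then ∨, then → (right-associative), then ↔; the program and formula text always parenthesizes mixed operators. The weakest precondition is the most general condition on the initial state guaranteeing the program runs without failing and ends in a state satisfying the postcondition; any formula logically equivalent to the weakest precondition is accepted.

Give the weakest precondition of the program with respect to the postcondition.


Working backward. After the program, the postcondition z - 6 ≠ u + 8 must hold; in canonical form it is z ≠ u + 14.
Before n := 2*z + 8: z ≠ u + 14
Before u := 2*u + u - 9: z ≠ 3*u + 5
Then branch requires 3*u + 2*z ≠ -17; else branch requires (n ≤ -3 → 6*z ≠ -8) ∧ ((¬(n ≤ -3)) → 8*z ≠ -20).
Before the if: ((n = 2 ∨ n < 3) → 3*u + 2*z ≠ -17) ∧ ((¬(n = 2 ∨ n < 3)) → ((n ≤ -3 → 6*z ≠ -8) ∧ ((¬(n ≤ -3)) → 8*z ≠ -20)))
Answer: WP = ((n = 2 ∨ n < 3) → 3*u + 2*z ≠ -17) ∧ ((¬(n = 2 ∨ n < 3)) → ((n ≤ -3 → 6*z ≠ -8) ∧ ((¬(n ≤ -3)) → 8*z ≠ -20)))


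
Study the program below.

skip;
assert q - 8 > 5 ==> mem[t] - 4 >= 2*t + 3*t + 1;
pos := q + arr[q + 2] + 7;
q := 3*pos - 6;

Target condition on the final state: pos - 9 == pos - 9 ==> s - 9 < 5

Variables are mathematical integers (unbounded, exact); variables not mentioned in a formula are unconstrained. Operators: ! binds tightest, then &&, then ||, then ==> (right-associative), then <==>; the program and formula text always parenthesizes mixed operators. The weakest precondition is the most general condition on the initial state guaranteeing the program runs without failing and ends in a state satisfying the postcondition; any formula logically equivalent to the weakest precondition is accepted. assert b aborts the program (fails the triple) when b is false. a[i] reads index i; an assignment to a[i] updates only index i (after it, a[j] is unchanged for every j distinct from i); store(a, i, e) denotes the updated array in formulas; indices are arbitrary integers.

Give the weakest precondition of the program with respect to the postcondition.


Working backward. After the program, the postcondition pos - 9 == pos - 9 ==> s - 9 < 5 must hold; in canonical form it is s < 14.
Before q := 3*pos - 6: s < 14
Before pos := q + arr[q + 2] + 7: s < 14
Before assert q - 8 > 5 ==> mem[t] - 4 >= 2*t + 3*t + 1: (q > 13 ==> mem[t] >= 5*t + 5) && s < 14
Before skip: (q > 13 ==> mem[t] >= 5*t + 5) && s < 14
Answer: WP = (q > 13 ==> mem[t] >= 5*t + 5) && s < 14


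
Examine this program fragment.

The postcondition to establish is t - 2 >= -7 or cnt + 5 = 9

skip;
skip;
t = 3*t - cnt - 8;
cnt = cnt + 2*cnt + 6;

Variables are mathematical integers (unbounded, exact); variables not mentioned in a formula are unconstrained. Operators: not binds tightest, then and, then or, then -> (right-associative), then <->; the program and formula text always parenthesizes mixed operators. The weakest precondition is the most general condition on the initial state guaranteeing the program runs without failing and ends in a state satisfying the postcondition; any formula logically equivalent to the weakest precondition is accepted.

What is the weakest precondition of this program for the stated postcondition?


Working backward. After the program, the postcondition t - 2 >= -7 or cnt + 5 = 9 must hold; in canonical form it is t >= -5 or cnt = 4.
Before cnt := cnt + 2*cnt + 6: t >= -5 or 3*cnt = -2
Before t := 3*t - cnt - 8: 3*t >= cnt + 3 or 3*cnt = -2
Before skip: 3*t >= cnt + 3 or 3*cnt = -2
Before skip: 3*t >= cnt + 3 or 3*cnt = -2
Answer: WP = 3*t >= cnt + 3 or 3*cnt = -2


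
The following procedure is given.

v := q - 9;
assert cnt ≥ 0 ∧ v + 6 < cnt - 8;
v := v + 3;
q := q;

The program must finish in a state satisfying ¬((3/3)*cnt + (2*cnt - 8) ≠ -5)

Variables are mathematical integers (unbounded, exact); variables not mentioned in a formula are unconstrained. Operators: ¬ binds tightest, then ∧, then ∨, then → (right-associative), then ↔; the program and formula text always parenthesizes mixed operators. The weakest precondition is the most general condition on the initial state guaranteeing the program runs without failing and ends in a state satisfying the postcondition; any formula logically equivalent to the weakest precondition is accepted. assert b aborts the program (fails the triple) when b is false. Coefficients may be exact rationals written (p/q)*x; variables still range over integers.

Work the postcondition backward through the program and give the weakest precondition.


Working backward. After the program, the postcondition ¬((3/3)*cnt + (2*cnt - 8) ≠ -5) must hold; in canonical form it is ¬(3*cnt ≠ 3).
Before q := q: ¬(3*cnt ≠ 3)
Before v := v + 3: ¬(3*cnt ≠ 3)
Before assert cnt ≥ 0 ∧ v + 6 < cnt - 8: cnt ≥ 0 ∧ v < cnt - 14 ∧ (¬(3*cnt ≠ 3))
Before v := q - 9: cnt ≥ 0 ∧ q < cnt - 5 ∧ (¬(3*cnt ≠ 3))
Answer: WP = cnt ≥ 0 ∧ q < cnt - 5 ∧ (¬(3*cnt ≠ 3))


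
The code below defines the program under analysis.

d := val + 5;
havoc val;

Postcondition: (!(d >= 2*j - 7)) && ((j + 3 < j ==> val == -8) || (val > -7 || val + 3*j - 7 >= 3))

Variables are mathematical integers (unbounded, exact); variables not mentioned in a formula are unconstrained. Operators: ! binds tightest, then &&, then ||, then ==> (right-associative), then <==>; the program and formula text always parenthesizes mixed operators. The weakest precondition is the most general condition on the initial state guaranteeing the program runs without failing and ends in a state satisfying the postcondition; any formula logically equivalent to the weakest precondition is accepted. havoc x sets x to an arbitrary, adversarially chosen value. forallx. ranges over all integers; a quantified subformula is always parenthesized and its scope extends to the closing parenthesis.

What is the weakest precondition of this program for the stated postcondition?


Working backward. After the program, the postcondition (!(d >= 2*j - 7)) && ((j + 3 < j ==> val == -8) || (val > -7 || val + 3*j - 7 >= 3)) must hold; in canonical form it is !(d >= 2*j - 7).
Before havoc val: !(d >= 2*j - 7)
Before d := val + 5: !(val >= 2*j - 12)
Answer: WP = !(val >= 2*j - 12)


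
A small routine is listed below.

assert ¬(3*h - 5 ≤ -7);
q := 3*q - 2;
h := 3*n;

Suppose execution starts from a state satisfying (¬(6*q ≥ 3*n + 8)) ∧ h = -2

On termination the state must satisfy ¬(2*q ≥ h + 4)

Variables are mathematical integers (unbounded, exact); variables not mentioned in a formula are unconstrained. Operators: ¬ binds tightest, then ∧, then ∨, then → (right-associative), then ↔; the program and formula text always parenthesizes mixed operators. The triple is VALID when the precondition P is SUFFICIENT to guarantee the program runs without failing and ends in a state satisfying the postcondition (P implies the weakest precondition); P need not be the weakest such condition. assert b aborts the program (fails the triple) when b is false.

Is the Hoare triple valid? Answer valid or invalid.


Working backward. After the program, ¬(2*q ≥ h + 4) must hold.
Before h := 3*n: ¬(2*q ≥ 3*n + 4)
Before q := 3*q - 2: ¬(6*q ≥ 3*n + 8)
Before assert ¬(3*h - 5 ≤ -7): (¬(3*h ≤ -2)) ∧ (¬(6*q ≥ 3*n + 8))
The weakest precondition is (¬(3*h ≤ -2)) ∧ (¬(6*q ≥ 3*n + 8)).
Check whether (¬(6*q ≥ 3*n + 8)) ∧ h = -2 implies it.
Countermodel: at the initial state h = -2, n = 0, q = 0, the precondition holds but the weakest precondition fails.
Answer: invalid


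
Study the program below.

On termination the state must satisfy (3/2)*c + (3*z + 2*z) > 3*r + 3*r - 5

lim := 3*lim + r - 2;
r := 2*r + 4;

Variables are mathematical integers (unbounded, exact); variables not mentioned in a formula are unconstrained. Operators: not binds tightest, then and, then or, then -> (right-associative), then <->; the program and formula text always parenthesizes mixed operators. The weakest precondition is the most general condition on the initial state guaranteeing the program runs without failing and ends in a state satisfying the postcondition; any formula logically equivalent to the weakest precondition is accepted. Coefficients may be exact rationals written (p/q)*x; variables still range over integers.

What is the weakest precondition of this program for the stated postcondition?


Working backward. After the program, the postcondition (3/2)*c + (3*z + 2*z) > 3*r + 3*r - 5 must hold; in canonical form it is (3/2)*c + 5*z > 6*r - 5.
Before r := 2*r + 4: (3/2)*c + 5*z > 12*r + 19
Before lim := 3*lim + r - 2: (3/2)*c + 5*z > 12*r + 19
Answer: WP = (3/2)*c + 5*z > 12*r + 19


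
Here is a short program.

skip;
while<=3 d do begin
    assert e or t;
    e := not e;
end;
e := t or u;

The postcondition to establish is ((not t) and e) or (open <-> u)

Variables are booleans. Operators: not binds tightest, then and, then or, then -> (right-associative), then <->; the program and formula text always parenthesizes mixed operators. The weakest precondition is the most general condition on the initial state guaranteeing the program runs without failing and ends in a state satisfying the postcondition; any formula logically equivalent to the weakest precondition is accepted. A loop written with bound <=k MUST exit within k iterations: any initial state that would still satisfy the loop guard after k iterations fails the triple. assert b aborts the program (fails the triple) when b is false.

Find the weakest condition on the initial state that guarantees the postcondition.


Working backward. After the program, ((not t) and e) or (open <-> u) must hold.
Before e := t or u: ((not t) and (t or u)) or (open <-> u)
Before the loop (bound <=3), unroll the exhaustion recursion (WP_0 = exit-now case; WP_j = one more guarded iteration, up to j = 3):
  WP_0: (not d) and (((not t) and (t or u)) or (open <-> u))
  WP_1: (d -> ((e or t) and (not d) and (((not t) and (t or u)) or (open <-> u)))) and ((not d) -> (((not t) and (t or u)) or (open <-> u)))
  WP_2: (d -> ((e or t) and (d -> (((not e) or t) and (not d) and (((not t) and (t or u)) or (open <-> u)))) and ((not d) -> (((not t) and (t or u)) or (open <-> u))))) and ((not d) -> (((not t) and (t or u)) or (open <-> u)))
  WP_3: (d -> ((e or t) and (d -> (((not e) or t) and (d -> ((e or t) and (not d) and (((not t) and (t or u)) or (open <-> u)))) and ((not d) -> (((not t) and (t or u)) or (open <-> u))))) and ((not d) -> (((not t) and (t or u)) or (open <-> u))))) and ((not d) -> (((not t) and (t or u)) or (open <-> u)))
So before the loop: (d -> ((e or t) and (d -> (((not e) or t) and (d -> ((e or t) and (not d) and (((not t) and (t or u)) or (open <-> u)))) and ((not d) -> (((not t) and (t or u)) or (open <-> u))))) and ((not d) -> (((not t) and (t or u)) or (open <-> u))))) and ((not d) -> (((not t) and (t or u)) or (open <-> u)))
Before skip: (d -> ((e or t) and (d -> (((not e) or t) and (d -> ((e or t) and (not d) and (((not t) and (t or u)) or (open <-> u)))) and ((not d) -> (((not t) and (t or u)) or (open <-> u))))) and ((not d) -> (((not t) and (t or u)) or (open <-> u))))) and ((not d) -> (((not t) and (t or u)) or (open <-> u)))
Answer: WP = (d -> ((e or t) and (d -> (((not e) or t) and (d -> ((e or t) and (not d) and (((not t) and (t or u)) or (open <-> u)))) and ((not d) -> (((not t) and (t or u)) or (open <-> u))))) and ((not d) -> (((not t) and (t or u)) or (open <-> u))))) and ((not d) -> (((not t) and (t or u)) or (open <-> u)))


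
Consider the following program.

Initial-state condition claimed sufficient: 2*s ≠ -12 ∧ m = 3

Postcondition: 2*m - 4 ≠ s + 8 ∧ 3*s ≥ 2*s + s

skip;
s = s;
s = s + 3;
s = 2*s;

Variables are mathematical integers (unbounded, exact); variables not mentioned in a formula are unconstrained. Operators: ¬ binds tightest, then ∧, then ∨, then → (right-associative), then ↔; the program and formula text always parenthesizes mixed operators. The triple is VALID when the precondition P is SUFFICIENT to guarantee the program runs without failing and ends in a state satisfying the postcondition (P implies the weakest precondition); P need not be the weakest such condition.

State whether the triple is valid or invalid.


Working backward. After the program, the postcondition 2*m - 4 ≠ s + 8 ∧ 3*s ≥ 2*s + s must hold; in canonical form it is 2*m ≠ s + 12.
Before s := 2*s: 2*m ≠ 2*s + 12
Before s := s + 3: 2*m ≠ 2*s + 18
Before s := s: 2*m ≠ 2*s + 18
Before skip: 2*m ≠ 2*s + 18
The weakest precondition is 2*m ≠ 2*s + 18.
Check whether 2*s ≠ -12 ∧ m = 3 implies it.
Every state satisfying the precondition satisfies the weakest precondition: the implication holds.
Answer: valid


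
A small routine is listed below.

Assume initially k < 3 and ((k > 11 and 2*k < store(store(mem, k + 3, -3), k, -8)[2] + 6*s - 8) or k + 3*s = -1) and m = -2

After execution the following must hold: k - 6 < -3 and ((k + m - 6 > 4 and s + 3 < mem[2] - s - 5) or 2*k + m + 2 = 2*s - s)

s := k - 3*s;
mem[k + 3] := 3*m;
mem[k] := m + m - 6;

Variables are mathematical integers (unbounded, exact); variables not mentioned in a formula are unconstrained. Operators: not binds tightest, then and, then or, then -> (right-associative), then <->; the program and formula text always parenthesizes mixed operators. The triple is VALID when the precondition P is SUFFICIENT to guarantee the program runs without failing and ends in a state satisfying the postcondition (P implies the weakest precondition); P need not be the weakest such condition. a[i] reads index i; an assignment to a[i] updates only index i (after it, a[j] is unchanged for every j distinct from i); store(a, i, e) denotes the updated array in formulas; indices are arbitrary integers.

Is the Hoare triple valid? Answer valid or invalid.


Working backward. After the program, the postcondition k - 6 < -3 and ((k + m - 6 > 4 and s + 3 < mem[2] - s - 5) or 2*k + m + 2 = 2*s - s) must hold; in canonical form it is k < 3 and ((k + m > 10 and 2*s < mem[2] - 8) or 2*k + m = s - 2).
Before mem[k] := m + m - 6: k < 3 and ((k + m > 10 and 2*s < store(mem, k, 2*m - 6)[2] - 8) or 2*k + m = s - 2)
Before mem[k + 3] := 3*m: k < 3 and ((k + m > 10 and 2*s < store(store(mem, k + 3, 3*m), k, 2*m - 6)[2] - 8) or 2*k + m = s - 2)
Before s := k - 3*s: k < 3 and ((k + m > 10 and 2*k < store(store(mem, k + 3, 3*m), k, 2*m - 6)[2] + 6*s - 8) or k + m + 3*s = -2)
The weakest precondition is k < 3 and ((k + m > 10 and 2*k < store(store(mem, k + 3, 3*m), k, 2*m - 6)[2] + 6*s - 8) or k + m + 3*s = -2).
Check whether k < 3 and ((k > 11 and 2*k < store(store(mem, k + 3, -3), k, -8)[2] + 6*s - 8) or k + 3*s = -1) and m = -2 implies it.
Countermodel: at the initial state k = 2, m = -2, mem = {[2] = 6, [5] = 6, elsewhere 6}, s = -1, the precondition holds but the weakest precondition fails.
Answer: invalid


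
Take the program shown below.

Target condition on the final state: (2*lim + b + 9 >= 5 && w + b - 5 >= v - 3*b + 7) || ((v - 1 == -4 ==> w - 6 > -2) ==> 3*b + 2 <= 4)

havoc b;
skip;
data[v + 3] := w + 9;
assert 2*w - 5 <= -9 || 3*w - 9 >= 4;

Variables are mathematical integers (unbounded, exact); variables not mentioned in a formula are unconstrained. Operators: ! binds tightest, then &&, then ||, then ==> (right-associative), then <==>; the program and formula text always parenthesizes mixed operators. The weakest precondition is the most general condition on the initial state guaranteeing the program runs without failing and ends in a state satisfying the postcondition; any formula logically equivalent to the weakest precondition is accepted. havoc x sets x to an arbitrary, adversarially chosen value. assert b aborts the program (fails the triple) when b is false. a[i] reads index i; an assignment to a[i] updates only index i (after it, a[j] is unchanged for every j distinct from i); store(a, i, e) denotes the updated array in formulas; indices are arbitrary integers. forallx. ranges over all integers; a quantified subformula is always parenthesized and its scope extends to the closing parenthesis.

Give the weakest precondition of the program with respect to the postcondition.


Working backward. After the program, the postcondition (2*lim + b + 9 >= 5 && w + b - 5 >= v - 3*b + 7) || ((v - 1 == -4 ==> w - 6 > -2) ==> 3*b + 2 <= 4) must hold; in canonical form it is (b + 2*lim >= -4 && 4*b + w >= v + 12) || ((v == -3 ==> w > 4) ==> 3*b <= 2).
Before assert 2*w - 5 <= -9 || 3*w - 9 >= 4: (2*w <= -4 || 3*w >= 13) && ((b + 2*lim >= -4 && 4*b + w >= v + 12) || ((v == -3 ==> w > 4) ==> 3*b <= 2))
Before data[v + 3] := w + 9: (2*w <= -4 || 3*w >= 13) && ((b + 2*lim >= -4 && 4*b + w >= v + 12) || ((v == -3 ==> w > 4) ==> 3*b <= 2))
Before skip: (2*w <= -4 || 3*w >= 13) && ((b + 2*lim >= -4 && 4*b + w >= v + 12) || ((v == -3 ==> w > 4) ==> 3*b <= 2))
Before havoc b: forall b_1. ((2*w <= -4 || 3*w >= 13) && ((b_1 + 2*lim >= -4 && 4*b_1 + w >= v + 12) || ((v == -3 ==> w > 4) ==> 3*b_1 <= 2)))
Answer: WP = forall b_1. ((2*w <= -4 || 3*w >= 13) && ((b_1 + 2*lim >= -4 && 4*b_1 + w >= v + 12) || ((v == -3 ==> w > 4) ==> 3*b_1 <= 2)))


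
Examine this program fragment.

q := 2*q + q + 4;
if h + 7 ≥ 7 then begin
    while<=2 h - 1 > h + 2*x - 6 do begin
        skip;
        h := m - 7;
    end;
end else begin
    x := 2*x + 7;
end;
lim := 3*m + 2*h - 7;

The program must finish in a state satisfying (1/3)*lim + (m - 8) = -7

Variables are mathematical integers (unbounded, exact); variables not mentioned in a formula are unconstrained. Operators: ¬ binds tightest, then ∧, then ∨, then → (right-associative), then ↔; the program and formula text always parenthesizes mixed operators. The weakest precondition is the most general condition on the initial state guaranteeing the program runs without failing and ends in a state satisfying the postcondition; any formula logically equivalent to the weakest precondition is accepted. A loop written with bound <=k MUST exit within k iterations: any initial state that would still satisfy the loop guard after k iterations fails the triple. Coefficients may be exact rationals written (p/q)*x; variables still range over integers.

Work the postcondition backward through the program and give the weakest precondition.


Working backward. After the program, the postcondition (1/3)*lim + (m - 8) = -7 must hold; in canonical form it is (1/3)*lim + m = 1.
Before lim := 3*m + 2*h - 7: (2/3)*h + 2*m = 10/3
Then branch requires (2*x < 5 → ((2*x < 5 → ((¬(2*x < 5)) ∧ (8/3)*m = 8)) ∧ ((¬(2*x < 5)) → (8/3)*m = 8))) ∧ ((¬(2*x < 5)) → (2/3)*h + 2*m = 10/3); else branch requires (2/3)*h + 2*m = 10/3.
Before the if: (h ≥ 0 → ((2*x < 5 → ((2*x < 5 → ((¬(2*x < 5)) ∧ (8/3)*m = 8)) ∧ ((¬(2*x < 5)) → (8/3)*m = 8))) ∧ ((¬(2*x < 5)) → (2/3)*h + 2*m = 10/3))) ∧ ((¬(h ≥ 0)) → (2/3)*h + 2*m = 10/3)
Before q := 2*q + q + 4: (h ≥ 0 → ((2*x < 5 → ((2*x < 5 → ((¬(2*x < 5)) ∧ (8/3)*m = 8)) ∧ ((¬(2*x < 5)) → (8/3)*m = 8))) ∧ ((¬(2*x < 5)) → (2/3)*h + 2*m = 10/3))) ∧ ((¬(h ≥ 0)) → (2/3)*h + 2*m = 10/3)
Answer: WP = (h ≥ 0 → ((2*x < 5 → ((2*x < 5 → ((¬(2*x < 5)) ∧ (8/3)*m = 8)) ∧ ((¬(2*x < 5)) → (8/3)*m = 8))) ∧ ((¬(2*x < 5)) → (2/3)*h + 2*m = 10/3))) ∧ ((¬(h ≥ 0)) → (2/3)*h + 2*m = 10/3)
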